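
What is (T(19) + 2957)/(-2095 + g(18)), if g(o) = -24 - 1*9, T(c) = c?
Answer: -186/133 ≈ -1.3985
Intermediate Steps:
g(o) = -33 (g(o) = -24 - 9 = -33)
(T(19) + 2957)/(-2095 + g(18)) = (19 + 2957)/(-2095 - 33) = 2976/(-2128) = 2976*(-1/2128) = -186/133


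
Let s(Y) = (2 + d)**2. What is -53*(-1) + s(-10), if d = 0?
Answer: 57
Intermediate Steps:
s(Y) = 4 (s(Y) = (2 + 0)**2 = 2**2 = 4)
-53*(-1) + s(-10) = -53*(-1) + 4 = 53 + 4 = 57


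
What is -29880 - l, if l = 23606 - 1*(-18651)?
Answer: -72137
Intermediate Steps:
l = 42257 (l = 23606 + 18651 = 42257)
-29880 - l = -29880 - 1*42257 = -29880 - 42257 = -72137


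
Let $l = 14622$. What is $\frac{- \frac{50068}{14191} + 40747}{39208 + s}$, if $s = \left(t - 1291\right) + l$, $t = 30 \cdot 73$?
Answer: $\frac{21414467}{28765157} \approx 0.74446$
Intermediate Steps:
$t = 2190$
$s = 15521$ ($s = \left(2190 - 1291\right) + 14622 = 899 + 14622 = 15521$)
$\frac{- \frac{50068}{14191} + 40747}{39208 + s} = \frac{- \frac{50068}{14191} + 40747}{39208 + 15521} = \frac{\left(-50068\right) \frac{1}{14191} + 40747}{54729} = \left(- \frac{50068}{14191} + 40747\right) \frac{1}{54729} = \frac{578190609}{14191} \cdot \frac{1}{54729} = \frac{21414467}{28765157}$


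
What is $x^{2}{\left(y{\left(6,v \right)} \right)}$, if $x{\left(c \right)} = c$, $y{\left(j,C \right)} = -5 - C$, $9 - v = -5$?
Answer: $361$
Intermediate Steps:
$v = 14$ ($v = 9 - -5 = 9 + 5 = 14$)
$x^{2}{\left(y{\left(6,v \right)} \right)} = \left(-5 - 14\right)^{2} = \left(-19\right)^{2} = 361$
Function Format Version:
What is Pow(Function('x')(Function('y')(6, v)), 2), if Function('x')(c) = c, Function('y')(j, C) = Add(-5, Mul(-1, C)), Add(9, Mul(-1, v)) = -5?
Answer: 361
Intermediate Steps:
v = 14 (v = Add(9, Mul(-1, -5)) = Add(9, 5) = 14)
Pow(Function('x')(Function('y')(6, v)), 2) = Pow(Add(-5, Mul(-1, 14)), 2) = Pow(Add(-5, -14), 2) = Pow(-19, 2) = 361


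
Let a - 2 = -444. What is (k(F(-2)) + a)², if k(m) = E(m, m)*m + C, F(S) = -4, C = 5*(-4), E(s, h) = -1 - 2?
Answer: 202500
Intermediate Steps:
a = -442 (a = 2 - 444 = -442)
E(s, h) = -3
C = -20
k(m) = -20 - 3*m (k(m) = -3*m - 20 = -20 - 3*m)
(k(F(-2)) + a)² = ((-20 - 3*(-4)) - 442)² = ((-20 + 12) - 442)² = (-8 - 442)² = (-450)² = 202500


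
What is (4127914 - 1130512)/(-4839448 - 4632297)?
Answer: -2997402/9471745 ≈ -0.31646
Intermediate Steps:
(4127914 - 1130512)/(-4839448 - 4632297) = 2997402/(-9471745) = 2997402*(-1/9471745) = -2997402/9471745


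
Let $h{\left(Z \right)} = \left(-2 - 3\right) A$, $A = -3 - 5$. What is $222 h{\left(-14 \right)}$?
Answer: $8880$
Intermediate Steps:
$A = -8$ ($A = -3 - 5 = -8$)
$h{\left(Z \right)} = 40$ ($h{\left(Z \right)} = \left(-2 - 3\right) \left(-8\right) = \left(-5\right) \left(-8\right) = 40$)
$222 h{\left(-14 \right)} = 222 \cdot 40 = 8880$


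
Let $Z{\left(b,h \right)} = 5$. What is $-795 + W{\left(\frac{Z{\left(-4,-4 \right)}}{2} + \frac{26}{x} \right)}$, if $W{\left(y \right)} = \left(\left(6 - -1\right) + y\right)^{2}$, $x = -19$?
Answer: $- \frac{1052499}{1444} \approx -728.88$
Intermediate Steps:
$W{\left(y \right)} = \left(7 + y\right)^{2}$ ($W{\left(y \right)} = \left(\left(6 + 1\right) + y\right)^{2} = \left(7 + y\right)^{2}$)
$-795 + W{\left(\frac{Z{\left(-4,-4 \right)}}{2} + \frac{26}{x} \right)} = -795 + \left(7 + \left(\frac{5}{2} + \frac{26}{-19}\right)\right)^{2} = -795 + \left(7 + \left(5 \cdot \frac{1}{2} + 26 \left(- \frac{1}{19}\right)\right)\right)^{2} = -795 + \left(7 + \left(\frac{5}{2} - \frac{26}{19}\right)\right)^{2} = -795 + \left(7 + \frac{43}{38}\right)^{2} = -795 + \left(\frac{309}{38}\right)^{2} = -795 + \frac{95481}{1444} = - \frac{1052499}{1444}$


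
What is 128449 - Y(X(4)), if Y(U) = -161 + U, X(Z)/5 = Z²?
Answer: 128530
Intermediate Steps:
X(Z) = 5*Z²
128449 - Y(X(4)) = 128449 - (-161 + 5*4²) = 128449 - (-161 + 5*16) = 128449 - (-161 + 80) = 128449 - 1*(-81) = 128449 + 81 = 128530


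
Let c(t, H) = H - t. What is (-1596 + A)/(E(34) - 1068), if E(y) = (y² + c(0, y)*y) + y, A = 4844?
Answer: 1624/639 ≈ 2.5415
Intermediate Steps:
E(y) = y + 2*y² (E(y) = (y² + (y - 1*0)*y) + y = (y² + (y + 0)*y) + y = (y² + y*y) + y = (y² + y²) + y = 2*y² + y = y + 2*y²)
(-1596 + A)/(E(34) - 1068) = (-1596 + 4844)/(34*(1 + 2*34) - 1068) = 3248/(34*(1 + 68) - 1068) = 3248/(34*69 - 1068) = 3248/(2346 - 1068) = 3248/1278 = 3248*(1/1278) = 1624/639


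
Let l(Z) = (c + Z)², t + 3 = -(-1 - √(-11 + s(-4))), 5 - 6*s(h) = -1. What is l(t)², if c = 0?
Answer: (2 - I*√10)⁴ ≈ -124.0 + 151.79*I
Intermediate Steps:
s(h) = 1 (s(h) = ⅚ - ⅙*(-1) = ⅚ + ⅙ = 1)
t = -2 + I*√10 (t = -3 - (-1 - √(-11 + 1)) = -3 - (-1 - √(-10)) = -3 - (-1 - I*√10) = -3 + (1 + I*√10) = -2 + I*√10 ≈ -2.0 + 3.1623*I)
l(Z) = Z² (l(Z) = (0 + Z)² = Z²)
l(t)² = ((-2 + I*√10)²)² = (-2 + I*√10)⁴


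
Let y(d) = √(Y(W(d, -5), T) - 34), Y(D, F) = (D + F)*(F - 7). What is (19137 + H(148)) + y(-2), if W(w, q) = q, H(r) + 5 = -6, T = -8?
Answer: 19126 + √161 ≈ 19139.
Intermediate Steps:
H(r) = -11 (H(r) = -5 - 6 = -11)
Y(D, F) = (-7 + F)*(D + F) (Y(D, F) = (D + F)*(-7 + F) = (-7 + F)*(D + F))
y(d) = √161 (y(d) = √(((-8)² - 7*(-5) - 7*(-8) - 5*(-8)) - 34) = √((64 + 35 + 56 + 40) - 34) = √(195 - 34) = √161)
(19137 + H(148)) + y(-2) = (19137 - 11) + √161 = 19126 + √161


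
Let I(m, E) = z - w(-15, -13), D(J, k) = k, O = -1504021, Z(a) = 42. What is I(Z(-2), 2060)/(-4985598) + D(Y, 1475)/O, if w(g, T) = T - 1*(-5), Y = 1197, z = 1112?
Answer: -4519130285/3749222044779 ≈ -0.0012054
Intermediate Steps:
w(g, T) = 5 + T (w(g, T) = T + 5 = 5 + T)
I(m, E) = 1120 (I(m, E) = 1112 - (5 - 13) = 1112 - 1*(-8) = 1112 + 8 = 1120)
I(Z(-2), 2060)/(-4985598) + D(Y, 1475)/O = 1120/(-4985598) + 1475/(-1504021) = 1120*(-1/4985598) + 1475*(-1/1504021) = -560/2492799 - 1475/1504021 = -4519130285/3749222044779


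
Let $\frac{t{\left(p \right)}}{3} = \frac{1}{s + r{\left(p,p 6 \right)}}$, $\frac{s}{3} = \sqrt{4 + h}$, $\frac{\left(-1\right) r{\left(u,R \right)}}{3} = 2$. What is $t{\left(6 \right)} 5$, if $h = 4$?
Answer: $\frac{5}{2} + \frac{5 \sqrt{2}}{2} \approx 6.0355$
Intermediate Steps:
$r{\left(u,R \right)} = -6$ ($r{\left(u,R \right)} = \left(-3\right) 2 = -6$)
$s = 6 \sqrt{2}$ ($s = 3 \sqrt{4 + 4} = 3 \sqrt{8} = 3 \cdot 2 \sqrt{2} = 6 \sqrt{2} \approx 8.4853$)
$t{\left(p \right)} = \frac{3}{-6 + 6 \sqrt{2}}$ ($t{\left(p \right)} = \frac{3}{6 \sqrt{2} - 6} = \frac{3}{-6 + 6 \sqrt{2}}$)
$t{\left(6 \right)} 5 = \left(\frac{1}{2} + \frac{\sqrt{2}}{2}\right) 5 = \frac{5}{2} + \frac{5 \sqrt{2}}{2}$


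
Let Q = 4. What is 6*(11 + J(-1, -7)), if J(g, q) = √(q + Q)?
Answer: 66 + 6*I*√3 ≈ 66.0 + 10.392*I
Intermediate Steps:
J(g, q) = √(4 + q) (J(g, q) = √(q + 4) = √(4 + q))
6*(11 + J(-1, -7)) = 6*(11 + √(4 - 7)) = 6*(11 + √(-3)) = 6*(11 + I*√3) = 66 + 6*I*√3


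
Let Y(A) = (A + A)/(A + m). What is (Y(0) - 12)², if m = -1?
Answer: 144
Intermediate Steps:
Y(A) = 2*A/(-1 + A) (Y(A) = (A + A)/(A - 1) = (2*A)/(-1 + A) = 2*A/(-1 + A))
(Y(0) - 12)² = (2*0/(-1 + 0) - 12)² = (2*0/(-1) - 12)² = (2*0*(-1) - 12)² = (0 - 12)² = (-12)² = 144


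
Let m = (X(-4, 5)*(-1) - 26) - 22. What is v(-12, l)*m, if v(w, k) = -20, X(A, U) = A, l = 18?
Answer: 880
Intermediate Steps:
m = -44 (m = (-4*(-1) - 26) - 22 = (4 - 26) - 22 = -22 - 22 = -44)
v(-12, l)*m = -20*(-44) = 880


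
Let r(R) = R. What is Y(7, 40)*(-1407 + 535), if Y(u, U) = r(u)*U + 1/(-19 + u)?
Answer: -732262/3 ≈ -2.4409e+5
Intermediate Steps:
Y(u, U) = 1/(-19 + u) + U*u (Y(u, U) = u*U + 1/(-19 + u) = U*u + 1/(-19 + u) = 1/(-19 + u) + U*u)
Y(7, 40)*(-1407 + 535) = ((1 + 40*7**2 - 19*40*7)/(-19 + 7))*(-1407 + 535) = ((1 + 40*49 - 5320)/(-12))*(-872) = -(1 + 1960 - 5320)/12*(-872) = -1/12*(-3359)*(-872) = (3359/12)*(-872) = -732262/3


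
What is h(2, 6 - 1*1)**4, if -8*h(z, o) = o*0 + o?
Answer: 625/4096 ≈ 0.15259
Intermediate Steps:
h(z, o) = -o/8 (h(z, o) = -(o*0 + o)/8 = -(0 + o)/8 = -o/8)
h(2, 6 - 1*1)**4 = (-(6 - 1*1)/8)**4 = (-(6 - 1)/8)**4 = (-1/8*5)**4 = (-5/8)**4 = 625/4096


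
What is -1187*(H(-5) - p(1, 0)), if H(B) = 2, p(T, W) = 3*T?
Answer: 1187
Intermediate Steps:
-1187*(H(-5) - p(1, 0)) = -1187*(2 - 3) = -1187*(-1) = 1187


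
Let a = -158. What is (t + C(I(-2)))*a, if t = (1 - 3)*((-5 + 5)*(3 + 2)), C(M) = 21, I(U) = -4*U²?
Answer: -3318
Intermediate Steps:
t = 0 (t = -0*5 = -2*0 = 0)
(t + C(I(-2)))*a = (0 + 21)*(-158) = 21*(-158) = -3318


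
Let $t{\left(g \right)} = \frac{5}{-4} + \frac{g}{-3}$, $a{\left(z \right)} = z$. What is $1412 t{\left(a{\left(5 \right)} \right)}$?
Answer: $- \frac{12355}{3} \approx -4118.3$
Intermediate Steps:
$t{\left(g \right)} = - \frac{5}{4} - \frac{g}{3}$ ($t{\left(g \right)} = 5 \left(- \frac{1}{4}\right) + g \left(- \frac{1}{3}\right) = - \frac{5}{4} - \frac{g}{3}$)
$1412 t{\left(a{\left(5 \right)} \right)} = 1412 \left(- \frac{5}{4} - \frac{5}{3}\right) = 1412 \left(- \frac{35}{12}\right) = - \frac{12355}{3}$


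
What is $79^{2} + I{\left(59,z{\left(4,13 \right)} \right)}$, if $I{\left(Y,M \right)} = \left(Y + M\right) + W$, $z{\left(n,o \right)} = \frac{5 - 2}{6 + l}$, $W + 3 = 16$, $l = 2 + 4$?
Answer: $\frac{25253}{4} \approx 6313.3$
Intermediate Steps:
$l = 6$
$W = 13$ ($W = -3 + 16 = 13$)
$z{\left(n,o \right)} = \frac{1}{4}$ ($z{\left(n,o \right)} = \frac{5 - 2}{6 + 6} = \frac{3}{12} = 3 \cdot \frac{1}{12} = \frac{1}{4}$)
$I{\left(Y,M \right)} = 13 + M + Y$ ($I{\left(Y,M \right)} = \left(Y + M\right) + 13 = \left(M + Y\right) + 13 = 13 + M + Y$)
$79^{2} + I{\left(59,z{\left(4,13 \right)} \right)} = 79^{2} + \left(13 + \frac{1}{4} + 59\right) = 6241 + \frac{289}{4} = \frac{25253}{4}$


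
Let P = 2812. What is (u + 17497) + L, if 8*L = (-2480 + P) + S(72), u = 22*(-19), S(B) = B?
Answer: 34259/2 ≈ 17130.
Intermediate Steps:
u = -418
L = 101/2 (L = ((-2480 + 2812) + 72)/8 = (332 + 72)/8 = (⅛)*404 = 101/2 ≈ 50.500)
(u + 17497) + L = (-418 + 17497) + 101/2 = 17079 + 101/2 = 34259/2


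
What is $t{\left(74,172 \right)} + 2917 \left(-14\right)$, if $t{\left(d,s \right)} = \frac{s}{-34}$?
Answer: $- \frac{694332}{17} \approx -40843.0$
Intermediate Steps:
$t{\left(d,s \right)} = - \frac{s}{34}$ ($t{\left(d,s \right)} = s \left(- \frac{1}{34}\right) = - \frac{s}{34}$)
$t{\left(74,172 \right)} + 2917 \left(-14\right) = \left(- \frac{1}{34}\right) 172 + 2917 \left(-14\right) = - \frac{86}{17} - 40838 = - \frac{694332}{17}$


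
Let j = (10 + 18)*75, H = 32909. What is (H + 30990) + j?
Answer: 65999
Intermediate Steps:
j = 2100 (j = 28*75 = 2100)
(H + 30990) + j = (32909 + 30990) + 2100 = 63899 + 2100 = 65999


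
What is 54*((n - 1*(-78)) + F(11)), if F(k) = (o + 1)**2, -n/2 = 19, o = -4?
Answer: 2646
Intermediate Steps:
n = -38 (n = -2*19 = -38)
F(k) = 9 (F(k) = (-4 + 1)**2 = (-3)**2 = 9)
54*((n - 1*(-78)) + F(11)) = 54*((-38 - 1*(-78)) + 9) = 54*((-38 + 78) + 9) = 54*(40 + 9) = 54*49 = 2646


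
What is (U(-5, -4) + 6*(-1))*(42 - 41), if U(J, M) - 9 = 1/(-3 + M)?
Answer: 20/7 ≈ 2.8571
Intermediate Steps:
U(J, M) = 9 + 1/(-3 + M)
(U(-5, -4) + 6*(-1))*(42 - 41) = ((-26 + 9*(-4))/(-3 - 4) + 6*(-1))*(42 - 41) = ((-26 - 36)/(-7) - 6)*1 = (-1/7*(-62) - 6)*1 = (62/7 - 6)*1 = (20/7)*1 = 20/7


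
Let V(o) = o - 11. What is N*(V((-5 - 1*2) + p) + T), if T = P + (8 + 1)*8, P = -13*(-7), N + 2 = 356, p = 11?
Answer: 55224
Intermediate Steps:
V(o) = -11 + o
N = 354 (N = -2 + 356 = 354)
P = 91
T = 163 (T = 91 + (8 + 1)*8 = 91 + 9*8 = 91 + 72 = 163)
N*(V((-5 - 1*2) + p) + T) = 354*((-11 + ((-5 - 1*2) + 11)) + 163) = 354*((-11 + ((-5 - 2) + 11)) + 163) = 354*((-11 + (-7 + 11)) + 163) = 354*((-11 + 4) + 163) = 354*(-7 + 163) = 354*156 = 55224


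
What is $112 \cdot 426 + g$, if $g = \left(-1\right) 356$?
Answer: $47356$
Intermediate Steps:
$g = -356$
$112 \cdot 426 + g = 112 \cdot 426 - 356 = 47712 - 356 = 47356$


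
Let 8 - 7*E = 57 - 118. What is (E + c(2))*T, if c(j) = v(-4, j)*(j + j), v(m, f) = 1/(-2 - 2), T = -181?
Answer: -11222/7 ≈ -1603.1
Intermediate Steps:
v(m, f) = -1/4 (v(m, f) = 1/(-4) = -1/4)
E = 69/7 (E = 8/7 - (57 - 118)/7 = 8/7 - 1/7*(-61) = 8/7 + 61/7 = 69/7 ≈ 9.8571)
c(j) = -j/2 (c(j) = -(j + j)/4 = -j/2)
(E + c(2))*T = (69/7 - 1/2*2)*(-181) = (69/7 - 1)*(-181) = (62/7)*(-181) = -11222/7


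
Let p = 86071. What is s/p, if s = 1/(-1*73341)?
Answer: -1/6312533211 ≈ -1.5842e-10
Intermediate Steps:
s = -1/73341 (s = 1/(-73341) = -1/73341 ≈ -1.3635e-5)
s/p = -1/73341/86071 = -1/73341*1/86071 = -1/6312533211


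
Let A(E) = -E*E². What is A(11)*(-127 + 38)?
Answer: 118459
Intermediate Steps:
A(E) = -E³
A(11)*(-127 + 38) = (-1*11³)*(-127 + 38) = -1*1331*(-89) = -1331*(-89) = 118459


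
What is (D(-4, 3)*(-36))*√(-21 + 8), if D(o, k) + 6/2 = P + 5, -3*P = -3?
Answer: -108*I*√13 ≈ -389.4*I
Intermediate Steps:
P = 1 (P = -⅓*(-3) = 1)
D(o, k) = 3 (D(o, k) = -3 + (1 + 5) = -3 + 6 = 3)
(D(-4, 3)*(-36))*√(-21 + 8) = (3*(-36))*√(-21 + 8) = -108*I*√13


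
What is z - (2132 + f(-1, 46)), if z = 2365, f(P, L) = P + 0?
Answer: 234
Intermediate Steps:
f(P, L) = P
z - (2132 + f(-1, 46)) = 2365 - (2132 - 1) = 2365 - 1*2131 = 2365 - 2131 = 234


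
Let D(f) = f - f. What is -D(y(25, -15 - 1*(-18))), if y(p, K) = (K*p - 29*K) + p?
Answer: 0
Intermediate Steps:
y(p, K) = p - 29*K + K*p (y(p, K) = (-29*K + K*p) + p = p - 29*K + K*p)
D(f) = 0
-D(y(25, -15 - 1*(-18))) = -1*0 = 0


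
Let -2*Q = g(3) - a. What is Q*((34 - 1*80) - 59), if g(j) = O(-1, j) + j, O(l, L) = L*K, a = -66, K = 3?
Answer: 4095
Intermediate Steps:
O(l, L) = 3*L (O(l, L) = L*3 = 3*L)
g(j) = 4*j (g(j) = 3*j + j = 4*j)
Q = -39 (Q = -(4*3 - 1*(-66))/2 = -(12 + 66)/2 = -1/2*78 = -39)
Q*((34 - 1*80) - 59) = -39*((34 - 1*80) - 59) = -39*((34 - 80) - 59) = -39*(-46 - 59) = -39*(-105) = 4095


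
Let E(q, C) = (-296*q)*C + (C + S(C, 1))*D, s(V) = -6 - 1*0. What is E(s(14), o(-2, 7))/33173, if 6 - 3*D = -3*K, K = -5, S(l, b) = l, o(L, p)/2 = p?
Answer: 3540/4739 ≈ 0.74699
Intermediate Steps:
o(L, p) = 2*p
s(V) = -6 (s(V) = -6 + 0 = -6)
D = -3 (D = 2 - (-1)*(-5) = 2 - 1/3*15 = 2 - 5 = -3)
E(q, C) = -6*C - 296*C*q (E(q, C) = (-296*q)*C + (C + C)*(-3) = -296*C*q + (2*C)*(-3) = -296*C*q - 6*C = -6*C - 296*C*q)
E(s(14), o(-2, 7))/33173 = (2*(2*7)*(-3 - 148*(-6)))/33173 = (2*14*(-3 + 888))*(1/33173) = (2*14*885)*(1/33173) = 24780*(1/33173) = 3540/4739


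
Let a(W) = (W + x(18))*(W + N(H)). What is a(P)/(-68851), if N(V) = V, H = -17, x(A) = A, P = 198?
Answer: -39096/68851 ≈ -0.56783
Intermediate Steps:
a(W) = (-17 + W)*(18 + W) (a(W) = (W + 18)*(W - 17) = (18 + W)*(-17 + W) = (-17 + W)*(18 + W))
a(P)/(-68851) = (-306 + 198 + 198**2)/(-68851) = (-306 + 198 + 39204)*(-1/68851) = 39096*(-1/68851) = -39096/68851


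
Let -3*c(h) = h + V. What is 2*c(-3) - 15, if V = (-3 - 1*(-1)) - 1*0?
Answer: -35/3 ≈ -11.667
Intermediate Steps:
V = -2 (V = (-3 + 1) + 0 = -2 + 0 = -2)
c(h) = 2/3 - h/3 (c(h) = -(h - 2)/3 = -(-2 + h)/3 = 2/3 - h/3)
2*c(-3) - 15 = 2*(2/3 - 1/3*(-3)) - 15 = 2*(2/3 + 1) - 15 = 2*(5/3) - 15 = 10/3 - 15 = -35/3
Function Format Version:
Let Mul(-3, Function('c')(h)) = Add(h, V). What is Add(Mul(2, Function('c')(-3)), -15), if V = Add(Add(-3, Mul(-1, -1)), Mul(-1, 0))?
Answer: Rational(-35, 3) ≈ -11.667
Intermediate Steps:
V = -2 (V = Add(Add(-3, 1), 0) = Add(-2, 0) = -2)
Function('c')(h) = Add(Rational(2, 3), Mul(Rational(-1, 3), h)) (Function('c')(h) = Mul(Rational(-1, 3), Add(h, -2)) = Mul(Rational(-1, 3), Add(-2, h)) = Add(Rational(2, 3), Mul(Rational(-1, 3), h)))
Add(Mul(2, Function('c')(-3)), -15) = Add(Mul(2, Add(Rational(2, 3), Mul(Rational(-1, 3), -3))), -15) = Add(Mul(2, Add(Rational(2, 3), 1)), -15) = Add(Mul(2, Rational(5, 3)), -15) = Add(Rational(10, 3), -15) = Rational(-35, 3)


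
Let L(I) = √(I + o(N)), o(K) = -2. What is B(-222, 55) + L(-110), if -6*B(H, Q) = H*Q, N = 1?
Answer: 2035 + 4*I*√7 ≈ 2035.0 + 10.583*I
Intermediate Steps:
L(I) = √(-2 + I) (L(I) = √(I - 2) = √(-2 + I))
B(H, Q) = -H*Q/6
B(-222, 55) + L(-110) = -⅙*(-222)*55 + √(-2 - 110) = 2035 + √(-112) = 2035 + 4*I*√7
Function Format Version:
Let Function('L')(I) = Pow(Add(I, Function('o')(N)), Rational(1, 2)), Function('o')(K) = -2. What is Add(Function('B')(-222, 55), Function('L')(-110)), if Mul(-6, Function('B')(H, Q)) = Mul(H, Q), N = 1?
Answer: Add(2035, Mul(4, I, Pow(7, Rational(1, 2)))) ≈ Add(2035.0, Mul(10.583, I))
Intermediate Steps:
Function('L')(I) = Pow(Add(-2, I), Rational(1, 2)) (Function('L')(I) = Pow(Add(I, -2), Rational(1, 2)) = Pow(Add(-2, I), Rational(1, 2)))
Function('B')(H, Q) = Mul(Rational(-1, 6), H, Q) (Function('B')(H, Q) = Mul(Rational(-1, 6), Mul(H, Q)) = Mul(Rational(-1, 6), H, Q))
Add(Function('B')(-222, 55), Function('L')(-110)) = Add(Mul(Rational(-1, 6), -222, 55), Pow(Add(-2, -110), Rational(1, 2))) = Add(2035, Pow(-112, Rational(1, 2))) = Add(2035, Mul(4, I, Pow(7, Rational(1, 2))))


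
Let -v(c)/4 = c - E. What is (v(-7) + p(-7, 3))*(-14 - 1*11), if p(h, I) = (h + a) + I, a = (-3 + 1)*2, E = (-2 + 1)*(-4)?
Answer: -900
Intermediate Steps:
E = 4 (E = -1*(-4) = 4)
a = -4 (a = -2*2 = -4)
v(c) = 16 - 4*c (v(c) = -4*(c - 1*4) = -4*(c - 4) = -4*(-4 + c) = 16 - 4*c)
p(h, I) = -4 + I + h (p(h, I) = (h - 4) + I = (-4 + h) + I = -4 + I + h)
(v(-7) + p(-7, 3))*(-14 - 1*11) = ((16 - 4*(-7)) + (-4 + 3 - 7))*(-14 - 1*11) = ((16 + 28) - 8)*(-14 - 11) = (44 - 8)*(-25) = 36*(-25) = -900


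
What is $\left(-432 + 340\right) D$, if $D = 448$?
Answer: $-41216$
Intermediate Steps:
$\left(-432 + 340\right) D = \left(-432 + 340\right) 448 = \left(-92\right) 448 = -41216$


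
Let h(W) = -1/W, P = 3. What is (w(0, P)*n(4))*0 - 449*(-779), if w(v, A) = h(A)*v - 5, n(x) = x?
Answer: 349771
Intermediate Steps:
w(v, A) = -5 - v/A (w(v, A) = (-1/A)*v - 5 = -v/A - 5 = -5 - v/A)
(w(0, P)*n(4))*0 - 449*(-779) = ((-5 - 1*0/3)*4)*0 - 449*(-779) = ((-5 - 1*0*⅓)*4)*0 + 349771 = ((-5 + 0)*4)*0 + 349771 = -5*4*0 + 349771 = -20*0 + 349771 = 0 + 349771 = 349771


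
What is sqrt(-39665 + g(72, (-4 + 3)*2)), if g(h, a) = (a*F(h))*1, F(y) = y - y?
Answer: I*sqrt(39665) ≈ 199.16*I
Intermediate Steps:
F(y) = 0
g(h, a) = 0 (g(h, a) = (a*0)*1 = 0*1 = 0)
sqrt(-39665 + g(72, (-4 + 3)*2)) = sqrt(-39665 + 0) = sqrt(-39665) = I*sqrt(39665)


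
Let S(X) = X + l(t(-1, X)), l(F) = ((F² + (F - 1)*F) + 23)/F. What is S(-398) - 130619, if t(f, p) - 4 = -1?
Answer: -393013/3 ≈ -1.3100e+5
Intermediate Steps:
t(f, p) = 3 (t(f, p) = 4 - 1 = 3)
l(F) = (23 + F² + F*(-1 + F))/F (l(F) = ((F² + (-1 + F)*F) + 23)/F = ((F² + F*(-1 + F)) + 23)/F = (23 + F² + F*(-1 + F))/F)
S(X) = 38/3 + X (S(X) = X + (-1 + 2*3 + 23/3) = X + (-1 + 6 + 23*(⅓)) = X + (-1 + 6 + 23/3) = X + 38/3 = 38/3 + X)
S(-398) - 130619 = (38/3 - 398) - 130619 = -1156/3 - 130619 = -393013/3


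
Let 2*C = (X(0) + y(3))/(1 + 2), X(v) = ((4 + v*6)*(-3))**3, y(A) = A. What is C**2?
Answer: 330625/4 ≈ 82656.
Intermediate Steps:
X(v) = (-12 - 18*v)**3 (X(v) = ((4 + 6*v)*(-3))**3 = (-12 - 18*v)**3)
C = -575/2 (C = ((-216*(2 + 3*0)**3 + 3)/(1 + 2))/2 = ((-216*(2 + 0)**3 + 3)/3)/2 = ((-216*2**3 + 3)/3)/2 = ((-216*8 + 3)/3)/2 = ((-1728 + 3)/3)/2 = ((1/3)*(-1725))/2 = (1/2)*(-575) = -575/2 ≈ -287.50)
C**2 = (-575/2)**2 = 330625/4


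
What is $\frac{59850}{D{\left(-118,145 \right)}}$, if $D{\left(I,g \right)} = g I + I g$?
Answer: $- \frac{5985}{3422} \approx -1.749$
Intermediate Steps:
$D{\left(I,g \right)} = 2 I g$ ($D{\left(I,g \right)} = I g + I g = 2 I g$)
$\frac{59850}{D{\left(-118,145 \right)}} = \frac{59850}{2 \left(-118\right) 145} = \frac{59850}{-34220} = 59850 \left(- \frac{1}{34220}\right) = - \frac{5985}{3422}$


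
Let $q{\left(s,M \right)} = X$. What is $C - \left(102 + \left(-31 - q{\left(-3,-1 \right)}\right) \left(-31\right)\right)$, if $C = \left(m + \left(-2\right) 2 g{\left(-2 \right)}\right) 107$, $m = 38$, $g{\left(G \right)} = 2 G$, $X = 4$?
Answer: $4591$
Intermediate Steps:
$q{\left(s,M \right)} = 4$
$C = 5778$ ($C = \left(38 + \left(-2\right) 2 \cdot 2 \left(-2\right)\right) 107 = \left(38 - -16\right) 107 = \left(38 + 16\right) 107 = 54 \cdot 107 = 5778$)
$C - \left(102 + \left(-31 - q{\left(-3,-1 \right)}\right) \left(-31\right)\right) = 5778 - \left(102 + \left(-31 - 4\right) \left(-31\right)\right) = 5778 - \left(102 - -1085\right) = 5778 - \left(102 + 1085\right) = 5778 - 1187 = 4591$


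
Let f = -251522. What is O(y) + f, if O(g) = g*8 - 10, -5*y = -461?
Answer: -1253972/5 ≈ -2.5079e+5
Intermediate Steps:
y = 461/5 (y = -⅕*(-461) = 461/5 ≈ 92.200)
O(g) = -10 + 8*g (O(g) = 8*g - 10 = -10 + 8*g)
O(y) + f = (-10 + 8*(461/5)) - 251522 = (-10 + 3688/5) - 251522 = 3638/5 - 251522 = -1253972/5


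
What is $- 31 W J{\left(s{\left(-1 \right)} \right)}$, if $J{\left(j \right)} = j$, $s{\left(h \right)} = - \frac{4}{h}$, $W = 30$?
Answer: $-3720$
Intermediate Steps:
$- 31 W J{\left(s{\left(-1 \right)} \right)} = \left(-31\right) 30 \left(- \frac{4}{-1}\right) = - 930 \left(\left(-4\right) \left(-1\right)\right) = \left(-930\right) 4 = -3720$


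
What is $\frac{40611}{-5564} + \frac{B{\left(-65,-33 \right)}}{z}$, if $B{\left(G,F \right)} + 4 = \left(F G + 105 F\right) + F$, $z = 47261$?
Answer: $- \frac{1926866819}{262960204} \approx -7.3276$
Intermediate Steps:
$B{\left(G,F \right)} = -4 + 106 F + F G$ ($B{\left(G,F \right)} = -4 + \left(\left(F G + 105 F\right) + F\right) = -4 + \left(\left(105 F + F G\right) + F\right) = -4 + \left(106 F + F G\right) = -4 + 106 F + F G$)
$\frac{40611}{-5564} + \frac{B{\left(-65,-33 \right)}}{z} = \frac{40611}{-5564} + \frac{-4 + 106 \left(-33\right) - -2145}{47261} = 40611 \left(- \frac{1}{5564}\right) + \left(-4 - 3498 + 2145\right) \frac{1}{47261} = - \frac{40611}{5564} - \frac{1357}{47261} = - \frac{1926866819}{262960204}$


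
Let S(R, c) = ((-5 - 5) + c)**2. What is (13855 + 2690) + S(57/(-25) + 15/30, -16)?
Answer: 17221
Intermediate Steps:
S(R, c) = (-10 + c)**2
(13855 + 2690) + S(57/(-25) + 15/30, -16) = (13855 + 2690) + (-10 - 16)**2 = 16545 + (-26)**2 = 16545 + 676 = 17221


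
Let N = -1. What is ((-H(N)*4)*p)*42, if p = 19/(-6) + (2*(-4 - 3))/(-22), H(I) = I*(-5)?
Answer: 23380/11 ≈ 2125.5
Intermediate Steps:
H(I) = -5*I
p = -167/66 (p = 19*(-⅙) + (2*(-7))*(-1/22) = -19/6 - 14*(-1/22) = -19/6 + 7/11 = -167/66 ≈ -2.5303)
((-H(N)*4)*p)*42 = ((-(-5)*(-1)*4)*(-167/66))*42 = ((-1*5*4)*(-167/66))*42 = (-5*4*(-167/66))*42 = -20*(-167/66)*42 = (1670/33)*42 = 23380/11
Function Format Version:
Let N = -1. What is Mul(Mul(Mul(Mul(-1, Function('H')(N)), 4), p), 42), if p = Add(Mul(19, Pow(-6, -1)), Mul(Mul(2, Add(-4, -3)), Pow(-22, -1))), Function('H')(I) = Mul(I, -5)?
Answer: Rational(23380, 11) ≈ 2125.5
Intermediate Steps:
Function('H')(I) = Mul(-5, I)
p = Rational(-167, 66) (p = Add(Mul(19, Rational(-1, 6)), Mul(Mul(2, -7), Rational(-1, 22))) = Add(Rational(-19, 6), Mul(-14, Rational(-1, 22))) = Add(Rational(-19, 6), Rational(7, 11)) = Rational(-167, 66) ≈ -2.5303)
Mul(Mul(Mul(Mul(-1, Function('H')(N)), 4), p), 42) = Mul(Mul(Mul(Mul(-1, Mul(-5, -1)), 4), Rational(-167, 66)), 42) = Mul(Mul(Mul(Mul(-1, 5), 4), Rational(-167, 66)), 42) = Mul(Mul(Mul(-5, 4), Rational(-167, 66)), 42) = Mul(Mul(-20, Rational(-167, 66)), 42) = Mul(Rational(1670, 33), 42) = Rational(23380, 11)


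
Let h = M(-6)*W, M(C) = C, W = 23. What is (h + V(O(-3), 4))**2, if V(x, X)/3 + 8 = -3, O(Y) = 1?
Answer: 29241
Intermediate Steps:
V(x, X) = -33 (V(x, X) = -24 + 3*(-3) = -24 - 9 = -33)
h = -138 (h = -6*23 = -138)
(h + V(O(-3), 4))**2 = (-138 - 33)**2 = (-171)**2 = 29241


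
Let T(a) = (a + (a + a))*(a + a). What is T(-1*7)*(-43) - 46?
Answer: -12688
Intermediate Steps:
T(a) = 6*a² (T(a) = (a + 2*a)*(2*a) = (3*a)*(2*a) = 6*a²)
T(-1*7)*(-43) - 46 = (6*(-1*7)²)*(-43) - 46 = (6*(-7)²)*(-43) - 46 = (6*49)*(-43) - 46 = 294*(-43) - 46 = -12642 - 46 = -12688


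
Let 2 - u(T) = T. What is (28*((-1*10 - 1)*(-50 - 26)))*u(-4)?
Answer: 140448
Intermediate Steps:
u(T) = 2 - T
(28*((-1*10 - 1)*(-50 - 26)))*u(-4) = (28*((-1*10 - 1)*(-50 - 26)))*(2 - 1*(-4)) = (28*((-10 - 1)*(-76)))*(2 + 4) = (28*(-11*(-76)))*6 = (28*836)*6 = 23408*6 = 140448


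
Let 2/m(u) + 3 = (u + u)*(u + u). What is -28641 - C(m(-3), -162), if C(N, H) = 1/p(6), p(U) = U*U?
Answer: -1031077/36 ≈ -28641.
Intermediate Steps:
p(U) = U²
m(u) = 2/(-3 + 4*u²) (m(u) = 2/(-3 + (u + u)*(u + u)) = 2/(-3 + (2*u)*(2*u)) = 2/(-3 + 4*u²))
C(N, H) = 1/36 (C(N, H) = 1/(6²) = 1/36)
-28641 - C(m(-3), -162) = -28641 - 1*1/36 = -28641 - 1/36 = -1031077/36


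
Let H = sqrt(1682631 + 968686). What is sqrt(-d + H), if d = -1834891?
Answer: sqrt(1834891 + sqrt(2651317)) ≈ 1355.2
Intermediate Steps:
H = sqrt(2651317) ≈ 1628.3
sqrt(-d + H) = sqrt(-1*(-1834891) + sqrt(2651317)) = sqrt(1834891 + sqrt(2651317))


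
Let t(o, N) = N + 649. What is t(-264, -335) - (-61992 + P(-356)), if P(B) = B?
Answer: 62662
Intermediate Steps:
t(o, N) = 649 + N
t(-264, -335) - (-61992 + P(-356)) = (649 - 335) - (-61992 - 356) = 314 - 1*(-62348) = 314 + 62348 = 62662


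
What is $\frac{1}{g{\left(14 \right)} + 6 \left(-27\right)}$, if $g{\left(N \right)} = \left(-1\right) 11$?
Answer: $- \frac{1}{173} \approx -0.0057803$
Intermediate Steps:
$g{\left(N \right)} = -11$
$\frac{1}{g{\left(14 \right)} + 6 \left(-27\right)} = \frac{1}{-11 + 6 \left(-27\right)} = \frac{1}{-11 - 162} = \frac{1}{-173} = - \frac{1}{173}$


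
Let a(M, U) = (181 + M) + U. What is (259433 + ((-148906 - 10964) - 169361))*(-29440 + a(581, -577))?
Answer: 2041940490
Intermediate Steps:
a(M, U) = 181 + M + U
(259433 + ((-148906 - 10964) - 169361))*(-29440 + a(581, -577)) = (259433 + ((-148906 - 10964) - 169361))*(-29440 + (181 + 581 - 577)) = (259433 + (-159870 - 169361))*(-29440 + 185) = (259433 - 329231)*(-29255) = -69798*(-29255) = 2041940490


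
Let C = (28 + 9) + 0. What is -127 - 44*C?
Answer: -1755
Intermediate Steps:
C = 37 (C = 37 + 0 = 37)
-127 - 44*C = -127 - 44*37 = -127 - 1628 = -1755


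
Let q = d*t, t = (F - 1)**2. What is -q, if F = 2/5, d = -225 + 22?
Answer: 1827/25 ≈ 73.080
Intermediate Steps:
d = -203
F = 2/5 (F = 2*(1/5) = 2/5 ≈ 0.40000)
t = 9/25 (t = (2/5 - 1)**2 = (-3/5)**2 = 9/25 ≈ 0.36000)
q = -1827/25 (q = -203*9/25 = -1827/25 ≈ -73.080)
-q = -1*(-1827/25) = 1827/25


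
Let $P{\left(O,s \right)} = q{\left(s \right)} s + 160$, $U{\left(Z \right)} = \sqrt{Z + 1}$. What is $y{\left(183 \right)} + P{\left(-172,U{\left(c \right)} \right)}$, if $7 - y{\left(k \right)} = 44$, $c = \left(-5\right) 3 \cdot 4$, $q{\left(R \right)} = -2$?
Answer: $123 - 2 i \sqrt{59} \approx 123.0 - 15.362 i$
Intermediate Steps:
$c = -60$ ($c = \left(-15\right) 4 = -60$)
$U{\left(Z \right)} = \sqrt{1 + Z}$
$P{\left(O,s \right)} = 160 - 2 s$ ($P{\left(O,s \right)} = - 2 s + 160 = 160 - 2 s$)
$y{\left(k \right)} = -37$ ($y{\left(k \right)} = 7 - 44 = -37$)
$y{\left(183 \right)} + P{\left(-172,U{\left(c \right)} \right)} = -37 + \left(160 - 2 \sqrt{1 - 60}\right) = -37 + \left(160 - 2 \sqrt{-59}\right) = -37 + \left(160 - 2 i \sqrt{59}\right) = 123 - 2 i \sqrt{59}$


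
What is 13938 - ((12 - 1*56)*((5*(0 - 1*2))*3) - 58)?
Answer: 12676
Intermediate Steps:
13938 - ((12 - 1*56)*((5*(0 - 1*2))*3) - 58) = 13938 - ((12 - 56)*((5*(0 - 2))*3) - 58) = 13938 - (-44*5*(-2)*3 - 58) = 13938 - (-(-440)*3 - 58) = 13938 - (-44*(-30) - 58) = 13938 - (1320 - 58) = 13938 - 1*1262 = 13938 - 1262 = 12676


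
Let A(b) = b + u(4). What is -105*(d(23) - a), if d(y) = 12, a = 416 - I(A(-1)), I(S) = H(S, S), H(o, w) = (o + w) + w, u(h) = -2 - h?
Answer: 44625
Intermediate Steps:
H(o, w) = o + 2*w
A(b) = -6 + b (A(b) = b + (-2 - 1*4) = b + (-2 - 4) = b - 6 = -6 + b)
I(S) = 3*S (I(S) = S + 2*S = 3*S)
a = 437 (a = 416 - 3*(-6 - 1) = 416 - 3*(-7) = 416 - 1*(-21) = 416 + 21 = 437)
-105*(d(23) - a) = -105*(12 - 1*437) = -105*(12 - 437) = -105*(-425) = 44625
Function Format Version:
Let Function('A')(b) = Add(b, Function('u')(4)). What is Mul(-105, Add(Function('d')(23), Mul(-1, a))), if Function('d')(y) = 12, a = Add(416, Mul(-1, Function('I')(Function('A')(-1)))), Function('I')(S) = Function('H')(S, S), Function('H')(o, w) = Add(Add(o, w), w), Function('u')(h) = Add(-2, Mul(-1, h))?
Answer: 44625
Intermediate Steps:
Function('H')(o, w) = Add(o, Mul(2, w))
Function('A')(b) = Add(-6, b) (Function('A')(b) = Add(b, Add(-2, Mul(-1, 4))) = Add(b, Add(-2, -4)) = Add(b, -6) = Add(-6, b))
Function('I')(S) = Mul(3, S) (Function('I')(S) = Add(S, Mul(2, S)) = Mul(3, S))
a = 437 (a = Add(416, Mul(-1, Mul(3, Add(-6, -1)))) = Add(416, Mul(-1, Mul(3, -7))) = Add(416, Mul(-1, -21)) = Add(416, 21) = 437)
Mul(-105, Add(Function('d')(23), Mul(-1, a))) = Mul(-105, Add(12, Mul(-1, 437))) = Mul(-105, Add(12, -437)) = Mul(-105, -425) = 44625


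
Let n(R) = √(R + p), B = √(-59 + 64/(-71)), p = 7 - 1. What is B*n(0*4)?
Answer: I*√1811778/71 ≈ 18.958*I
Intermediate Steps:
p = 6
B = I*√301963/71 (B = √(-59 + 64*(-1/71)) = √(-59 - 64/71) = √(-4253/71) = I*√301963/71 ≈ 7.7396*I)
n(R) = √(6 + R) (n(R) = √(R + 6) = √(6 + R))
B*n(0*4) = (I*√301963/71)*√(6 + 0*4) = (I*√301963/71)*√(6 + 0) = (I*√301963/71)*√6 = I*√1811778/71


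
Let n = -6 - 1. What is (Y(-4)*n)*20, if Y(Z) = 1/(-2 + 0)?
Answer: 70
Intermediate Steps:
Y(Z) = -½ (Y(Z) = 1/(-2) = -½)
n = -7
(Y(-4)*n)*20 = -½*(-7)*20 = (7/2)*20 = 70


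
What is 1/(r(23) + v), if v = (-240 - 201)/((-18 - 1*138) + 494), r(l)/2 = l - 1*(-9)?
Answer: 338/21191 ≈ 0.015950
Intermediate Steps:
r(l) = 18 + 2*l (r(l) = 2*(l - 1*(-9)) = 2*(l + 9) = 2*(9 + l) = 18 + 2*l)
v = -441/338 (v = -441/((-18 - 138) + 494) = -441/(-156 + 494) = -441/338 ≈ -1.3047)
1/(r(23) + v) = 1/((18 + 2*23) - 441/338) = 1/((18 + 46) - 441/338) = 1/(64 - 441/338) = 1/(21191/338) = 338/21191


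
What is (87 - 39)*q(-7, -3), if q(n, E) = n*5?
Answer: -1680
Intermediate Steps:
q(n, E) = 5*n
(87 - 39)*q(-7, -3) = (87 - 39)*(5*(-7)) = 48*(-35) = -1680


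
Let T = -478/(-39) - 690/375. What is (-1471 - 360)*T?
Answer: -18595636/975 ≈ -19072.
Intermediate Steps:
T = 10156/975 (T = -478*(-1/39) - 690*1/375 = 478/39 - 46/25 = 10156/975 ≈ 10.416)
(-1471 - 360)*T = (-1471 - 360)*(10156/975) = -1831*10156/975 = -18595636/975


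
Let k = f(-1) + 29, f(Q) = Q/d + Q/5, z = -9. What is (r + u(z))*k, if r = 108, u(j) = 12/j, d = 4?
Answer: 9136/3 ≈ 3045.3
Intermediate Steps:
f(Q) = 9*Q/20 (f(Q) = Q/4 + Q/5 = 9*Q/20)
k = 571/20 (k = (9/20)*(-1) + 29 = -9/20 + 29 = 571/20 ≈ 28.550)
(r + u(z))*k = (108 + 12/(-9))*(571/20) = (108 + 12*(-⅑))*(571/20) = (108 - 4/3)*(571/20) = (320/3)*(571/20) = 9136/3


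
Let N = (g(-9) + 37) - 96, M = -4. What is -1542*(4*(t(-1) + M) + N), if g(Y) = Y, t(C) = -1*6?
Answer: 166536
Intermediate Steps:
t(C) = -6
N = -68 (N = (-9 + 37) - 96 = 28 - 96 = -68)
-1542*(4*(t(-1) + M) + N) = -1542*(4*(-6 - 4) - 68) = -1542*(4*(-10) - 68) = -1542*(-40 - 68) = -1542*(-108) = 166536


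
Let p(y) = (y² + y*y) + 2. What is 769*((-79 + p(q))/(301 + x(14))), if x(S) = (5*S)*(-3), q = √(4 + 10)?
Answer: -5383/13 ≈ -414.08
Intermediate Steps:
q = √14 ≈ 3.7417
p(y) = 2 + 2*y² (p(y) = (y² + y²) + 2 = 2*y² + 2 = 2 + 2*y²)
x(S) = -15*S
769*((-79 + p(q))/(301 + x(14))) = 769*((-79 + (2 + 2*(√14)²))/(301 - 15*14)) = 769*((-79 + (2 + 2*14))/(301 - 210)) = 769*((-79 + (2 + 28))/91) = 769*((-79 + 30)*(1/91)) = 769*(-49*1/91) = 769*(-7/13) = -5383/13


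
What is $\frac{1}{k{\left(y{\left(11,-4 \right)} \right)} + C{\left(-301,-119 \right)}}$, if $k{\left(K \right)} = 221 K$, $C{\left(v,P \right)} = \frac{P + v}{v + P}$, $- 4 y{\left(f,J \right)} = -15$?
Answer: $\frac{4}{3319} \approx 0.0012052$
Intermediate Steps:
$y{\left(f,J \right)} = \frac{15}{4}$ ($y{\left(f,J \right)} = \left(- \frac{1}{4}\right) \left(-15\right) = \frac{15}{4}$)
$C{\left(v,P \right)} = 1$ ($C{\left(v,P \right)} = \frac{P + v}{P + v} = 1$)
$\frac{1}{k{\left(y{\left(11,-4 \right)} \right)} + C{\left(-301,-119 \right)}} = \frac{1}{221 \cdot \frac{15}{4} + 1} = \frac{1}{\frac{3315}{4} + 1} = \frac{1}{\frac{3319}{4}} = \frac{4}{3319}$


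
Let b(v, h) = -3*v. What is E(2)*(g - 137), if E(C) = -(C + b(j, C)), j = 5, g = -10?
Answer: -1911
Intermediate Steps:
E(C) = 15 - C (E(C) = -(C - 3*5) = -(C - 15) = -(-15 + C) = 15 - C)
E(2)*(g - 137) = (15 - 1*2)*(-10 - 137) = (15 - 2)*(-147) = 13*(-147) = -1911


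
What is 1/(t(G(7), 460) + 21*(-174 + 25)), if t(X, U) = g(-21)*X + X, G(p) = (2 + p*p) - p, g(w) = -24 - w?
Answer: -1/3217 ≈ -0.00031085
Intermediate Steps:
G(p) = 2 + p**2 - p (G(p) = (2 + p**2) - p = 2 + p**2 - p)
t(X, U) = -2*X (t(X, U) = (-24 - 1*(-21))*X + X = (-24 + 21)*X + X = -3*X + X = -2*X)
1/(t(G(7), 460) + 21*(-174 + 25)) = 1/(-2*(2 + 7**2 - 1*7) + 21*(-174 + 25)) = 1/(-2*(2 + 49 - 7) + 21*(-149)) = 1/(-2*44 - 3129) = 1/(-88 - 3129) = 1/(-3217) = -1/3217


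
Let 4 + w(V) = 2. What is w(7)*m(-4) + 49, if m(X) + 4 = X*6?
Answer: 105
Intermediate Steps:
w(V) = -2 (w(V) = -4 + 2 = -2)
m(X) = -4 + 6*X (m(X) = -4 + X*6 = -4 + 6*X)
w(7)*m(-4) + 49 = -2*(-4 + 6*(-4)) + 49 = -2*(-4 - 24) + 49 = -2*(-28) + 49 = 56 + 49 = 105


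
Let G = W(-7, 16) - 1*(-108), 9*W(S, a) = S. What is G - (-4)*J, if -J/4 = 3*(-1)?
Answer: 1397/9 ≈ 155.22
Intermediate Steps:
W(S, a) = S/9
J = 12 (J = -12*(-1) = -4*(-3) = 12)
G = 965/9 (G = (1/9)*(-7) - 1*(-108) = -7/9 + 108 = 965/9 ≈ 107.22)
G - (-4)*J = 965/9 - (-4)*12 = 965/9 - 1*(-48) = 965/9 + 48 = 1397/9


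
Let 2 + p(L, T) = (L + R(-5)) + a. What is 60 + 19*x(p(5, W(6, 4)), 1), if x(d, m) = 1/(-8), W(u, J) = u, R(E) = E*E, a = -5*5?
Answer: 461/8 ≈ 57.625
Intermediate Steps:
a = -25
R(E) = E²
p(L, T) = -2 + L (p(L, T) = -2 + ((L + (-5)²) - 25) = -2 + ((L + 25) - 25) = -2 + ((25 + L) - 25) = -2 + L)
x(d, m) = -⅛
60 + 19*x(p(5, W(6, 4)), 1) = 60 + 19*(-⅛) = 60 - 19/8 = 461/8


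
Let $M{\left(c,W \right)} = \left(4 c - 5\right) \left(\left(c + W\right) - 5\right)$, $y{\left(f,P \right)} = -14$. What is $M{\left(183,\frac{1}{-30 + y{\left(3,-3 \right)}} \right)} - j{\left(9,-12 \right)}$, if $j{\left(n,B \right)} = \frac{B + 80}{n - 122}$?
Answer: $\frac{643327473}{4972} \approx 1.2939 \cdot 10^{5}$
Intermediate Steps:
$j{\left(n,B \right)} = \frac{80 + B}{-122 + n}$
$M{\left(c,W \right)} = \left(-5 + 4 c\right) \left(-5 + W + c\right)$ ($M{\left(c,W \right)} = \left(-5 + 4 c\right) \left(\left(W + c\right) - 5\right) = \left(-5 + 4 c\right) \left(-5 + W + c\right)$)
$M{\left(183,\frac{1}{-30 + y{\left(3,-3 \right)}} \right)} - j{\left(9,-12 \right)} = \left(25 - 4575 - \frac{5}{-30 - 14} + 4 \cdot 183^{2} + 4 \frac{1}{-30 - 14} \cdot 183\right) - \frac{80 - 12}{-122 + 9} = \left(25 - 4575 - \frac{5}{-44} + 4 \cdot 33489 + 4 \frac{1}{-44} \cdot 183\right) - \frac{1}{-113} \cdot 68 = \left(25 - 4575 - - \frac{5}{44} + 133956 + 4 \left(- \frac{1}{44}\right) 183\right) - \left(- \frac{1}{113}\right) 68 = \left(25 - 4575 + \frac{5}{44} + 133956 - \frac{183}{11}\right) - - \frac{68}{113} = \frac{5693137}{44} + \frac{68}{113} = \frac{643327473}{4972}$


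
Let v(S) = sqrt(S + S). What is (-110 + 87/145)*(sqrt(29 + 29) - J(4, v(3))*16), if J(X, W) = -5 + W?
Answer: -8752 - 547*sqrt(58)/5 + 8752*sqrt(6)/5 ≈ -5297.6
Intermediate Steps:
v(S) = sqrt(2)*sqrt(S) (v(S) = sqrt(2*S) = sqrt(2)*sqrt(S))
(-110 + 87/145)*(sqrt(29 + 29) - J(4, v(3))*16) = (-110 + 87/145)*(sqrt(29 + 29) - (-5 + sqrt(2)*sqrt(3))*16) = (-110 + 87*(1/145))*(sqrt(58) - (-5 + sqrt(6))*16) = (-110 + 3/5)*(sqrt(58) - (-80 + 16*sqrt(6))) = -547*(sqrt(58) + (80 - 16*sqrt(6)))/5 = -547*(80 + sqrt(58) - 16*sqrt(6))/5 = -8752 - 547*sqrt(58)/5 + 8752*sqrt(6)/5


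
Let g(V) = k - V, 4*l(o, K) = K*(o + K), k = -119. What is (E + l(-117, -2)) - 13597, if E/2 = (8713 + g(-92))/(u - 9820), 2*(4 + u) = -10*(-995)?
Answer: -131321419/9698 ≈ -13541.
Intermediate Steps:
u = 4971 (u = -4 + (-10*(-995))/2 = -4 + (1/2)*9950 = -4 + 4975 = 4971)
l(o, K) = K*(K + o)/4 (l(o, K) = (K*(o + K))/4 = (K*(K + o))/4 = K*(K + o)/4)
g(V) = -119 - V
E = -17372/4849 (E = 2*((8713 + (-119 - 1*(-92)))/(4971 - 9820)) = 2*((8713 + (-119 + 92))/(-4849)) = 2*((8713 - 27)*(-1/4849)) = 2*(8686*(-1/4849)) = 2*(-8686/4849) = -17372/4849 ≈ -3.5826)
(E + l(-117, -2)) - 13597 = (-17372/4849 + (1/4)*(-2)*(-2 - 117)) - 13597 = (-17372/4849 + (1/4)*(-2)*(-119)) - 13597 = (-17372/4849 + 119/2) - 13597 = 542287/9698 - 13597 = -131321419/9698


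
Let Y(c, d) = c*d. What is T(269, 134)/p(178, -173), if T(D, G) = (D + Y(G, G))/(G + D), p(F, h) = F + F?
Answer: 18225/143468 ≈ 0.12703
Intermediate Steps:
p(F, h) = 2*F
T(D, G) = (D + G**2)/(D + G) (T(D, G) = (D + G*G)/(G + D) = (D + G**2)/(D + G))
T(269, 134)/p(178, -173) = ((269 + 134**2)/(269 + 134))/((2*178)) = ((269 + 17956)/403)/356 = ((1/403)*18225)*(1/356) = (18225/403)*(1/356) = 18225/143468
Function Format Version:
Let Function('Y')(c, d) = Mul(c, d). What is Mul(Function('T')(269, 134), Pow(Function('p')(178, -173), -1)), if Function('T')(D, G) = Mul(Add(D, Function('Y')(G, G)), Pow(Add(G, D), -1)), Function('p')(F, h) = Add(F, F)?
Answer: Rational(18225, 143468) ≈ 0.12703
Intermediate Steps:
Function('p')(F, h) = Mul(2, F)
Function('T')(D, G) = Mul(Pow(Add(D, G), -1), Add(D, Pow(G, 2))) (Function('T')(D, G) = Mul(Add(D, Mul(G, G)), Pow(Add(G, D), -1)) = Mul(Add(D, Pow(G, 2)), Pow(Add(D, G), -1)) = Mul(Pow(Add(D, G), -1), Add(D, Pow(G, 2))))
Mul(Function('T')(269, 134), Pow(Function('p')(178, -173), -1)) = Mul(Mul(Pow(Add(269, 134), -1), Add(269, Pow(134, 2))), Pow(Mul(2, 178), -1)) = Mul(Mul(Pow(403, -1), Add(269, 17956)), Pow(356, -1)) = Mul(Mul(Rational(1, 403), 18225), Rational(1, 356)) = Mul(Rational(18225, 403), Rational(1, 356)) = Rational(18225, 143468)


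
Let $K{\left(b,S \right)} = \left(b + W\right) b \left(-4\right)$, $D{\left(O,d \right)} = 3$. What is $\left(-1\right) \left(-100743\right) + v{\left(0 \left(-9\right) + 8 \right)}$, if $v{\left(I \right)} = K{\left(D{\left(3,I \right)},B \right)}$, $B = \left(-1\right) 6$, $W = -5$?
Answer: $100767$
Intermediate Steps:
$B = -6$
$K{\left(b,S \right)} = - 4 b \left(-5 + b\right)$ ($K{\left(b,S \right)} = \left(b - 5\right) b \left(-4\right) = \left(-5 + b\right) b \left(-4\right) = b \left(-5 + b\right) \left(-4\right) = - 4 b \left(-5 + b\right)$)
$v{\left(I \right)} = 24$ ($v{\left(I \right)} = 4 \cdot 3 \left(5 - 3\right) = 4 \cdot 3 \cdot 2 = 24$)
$\left(-1\right) \left(-100743\right) + v{\left(0 \left(-9\right) + 8 \right)} = \left(-1\right) \left(-100743\right) + 24 = 100743 + 24 = 100767$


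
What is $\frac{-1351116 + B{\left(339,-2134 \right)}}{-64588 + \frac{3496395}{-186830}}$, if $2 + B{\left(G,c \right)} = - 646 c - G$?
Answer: $- \frac{144697166}{344870641} \approx -0.41957$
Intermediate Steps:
$B{\left(G,c \right)} = -2 - G - 646 c$ ($B{\left(G,c \right)} = -2 - \left(G + 646 c\right) = -2 - G - 646 c$)
$\frac{-1351116 + B{\left(339,-2134 \right)}}{-64588 + \frac{3496395}{-186830}} = \frac{-1351116 - -1378223}{-64588 + \frac{3496395}{-186830}} = \frac{-1351116 - -1378223}{-64588 + 3496395 \left(- \frac{1}{186830}\right)} = \frac{-1351116 + 1378223}{-64588 - \frac{99897}{5338}} = \frac{27107}{- \frac{344870641}{5338}} = 27107 \left(- \frac{5338}{344870641}\right) = - \frac{144697166}{344870641}$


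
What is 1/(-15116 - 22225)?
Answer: -1/37341 ≈ -2.6780e-5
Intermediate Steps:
1/(-15116 - 22225) = 1/(-37341) = -1/37341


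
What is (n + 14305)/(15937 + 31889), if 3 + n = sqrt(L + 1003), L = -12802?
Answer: 7151/23913 + I*sqrt(1311)/15942 ≈ 0.29904 + 0.0022712*I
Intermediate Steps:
n = -3 + 3*I*sqrt(1311) (n = -3 + sqrt(-12802 + 1003) = -3 + sqrt(-11799) = -3 + 3*I*sqrt(1311) ≈ -3.0 + 108.62*I)
(n + 14305)/(15937 + 31889) = ((-3 + 3*I*sqrt(1311)) + 14305)/(15937 + 31889) = (14302 + 3*I*sqrt(1311))/47826 = (14302 + 3*I*sqrt(1311))*(1/47826) = 7151/23913 + I*sqrt(1311)/15942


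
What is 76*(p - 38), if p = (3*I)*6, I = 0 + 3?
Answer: 1216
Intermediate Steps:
I = 3
p = 54 (p = (3*3)*6 = 9*6 = 54)
76*(p - 38) = 76*(54 - 38) = 76*16 = 1216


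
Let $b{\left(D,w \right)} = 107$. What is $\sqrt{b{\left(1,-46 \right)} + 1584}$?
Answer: $\sqrt{1691} \approx 41.122$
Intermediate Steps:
$\sqrt{b{\left(1,-46 \right)} + 1584} = \sqrt{107 + 1584} = \sqrt{1691}$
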